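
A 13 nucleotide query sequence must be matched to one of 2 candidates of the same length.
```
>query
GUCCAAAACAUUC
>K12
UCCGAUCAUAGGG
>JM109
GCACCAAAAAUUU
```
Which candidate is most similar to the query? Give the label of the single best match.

Hamming distances to query — K12: 9; JM109: 5.
Smallest is JM109 with 5 mismatches.

JM109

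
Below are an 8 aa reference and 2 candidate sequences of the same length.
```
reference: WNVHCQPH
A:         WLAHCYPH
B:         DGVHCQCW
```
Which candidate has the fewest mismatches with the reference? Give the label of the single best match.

A differs at 3 positions; B differs at 4 positions. The closest is A.

A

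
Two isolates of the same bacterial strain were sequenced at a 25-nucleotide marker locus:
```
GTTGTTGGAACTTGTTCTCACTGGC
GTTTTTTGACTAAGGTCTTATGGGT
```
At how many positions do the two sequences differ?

The sequences differ at positions 4, 7, 10, 11, 12, 13, 15, 19, 21, 22, 25 (1-based) — 11 in total.

11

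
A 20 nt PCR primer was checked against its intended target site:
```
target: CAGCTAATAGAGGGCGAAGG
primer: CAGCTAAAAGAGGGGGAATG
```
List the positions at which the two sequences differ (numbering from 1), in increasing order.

Differences at position 8 (T→A), position 15 (C→G), position 19 (G→T).

8, 15, 19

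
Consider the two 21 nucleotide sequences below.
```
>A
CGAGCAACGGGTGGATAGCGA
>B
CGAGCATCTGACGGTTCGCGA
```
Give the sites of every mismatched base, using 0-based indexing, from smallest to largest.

6, 8, 10, 11, 14, 16

Differences at site 6 (A→T), site 8 (G→T), site 10 (G→A), site 11 (T→C), site 14 (A→T), site 16 (A→C).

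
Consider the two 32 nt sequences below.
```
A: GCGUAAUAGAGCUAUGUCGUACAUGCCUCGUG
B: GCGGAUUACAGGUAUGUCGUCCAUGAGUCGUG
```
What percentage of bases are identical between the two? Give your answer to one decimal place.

Mismatches at positions 4, 6, 9, 12, 21, 26, 27 (1-based): 7 of 32.
Identical positions: 25/32 = 78.12% → 78.1%.

78.1%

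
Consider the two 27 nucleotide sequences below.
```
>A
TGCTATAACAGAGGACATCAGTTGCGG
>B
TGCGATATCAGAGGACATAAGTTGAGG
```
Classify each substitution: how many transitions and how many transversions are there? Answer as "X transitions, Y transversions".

Transitions (purine↔purine or pyrimidine↔pyrimidine): none.
Transversions (purine↔pyrimidine): 4 T→G, 8 A→T, 19 C→A, 25 C→A.

0 transitions, 4 transversions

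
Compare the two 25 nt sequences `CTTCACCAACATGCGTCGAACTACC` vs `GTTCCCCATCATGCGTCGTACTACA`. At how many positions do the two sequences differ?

5

Comparing position by position, 5 positions differ: 1 (C/G), 5 (A/C), 9 (A/T), 19 (A/T), 25 (C/A).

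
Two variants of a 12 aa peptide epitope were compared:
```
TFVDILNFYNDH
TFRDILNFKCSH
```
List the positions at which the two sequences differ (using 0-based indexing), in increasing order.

2, 8, 9, 10

Scanning 0-based: 2: V/R; 8: Y/K; 9: N/C; 10: D/S.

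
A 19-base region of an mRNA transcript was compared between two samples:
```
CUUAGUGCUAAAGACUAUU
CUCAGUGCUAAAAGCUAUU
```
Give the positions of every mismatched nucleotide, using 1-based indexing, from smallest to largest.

Differences at position 3 (U→C), position 13 (G→A), position 14 (A→G).

3, 13, 14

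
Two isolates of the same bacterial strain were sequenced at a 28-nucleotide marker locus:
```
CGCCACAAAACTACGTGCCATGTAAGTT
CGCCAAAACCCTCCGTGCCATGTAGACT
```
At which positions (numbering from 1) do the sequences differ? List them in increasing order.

6, 9, 10, 13, 25, 26, 27

Differences at position 6 (C→A), position 9 (A→C), position 10 (A→C), position 13 (A→C), position 25 (A→G), position 26 (G→A), position 27 (T→C).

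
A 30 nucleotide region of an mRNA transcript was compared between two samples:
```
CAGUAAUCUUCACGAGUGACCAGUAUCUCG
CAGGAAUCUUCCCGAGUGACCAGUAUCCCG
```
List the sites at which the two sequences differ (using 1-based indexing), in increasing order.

Differences at site 4 (U→G), site 12 (A→C), site 28 (U→C).

4, 12, 28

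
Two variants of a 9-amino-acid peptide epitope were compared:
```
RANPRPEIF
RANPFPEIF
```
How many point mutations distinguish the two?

1

Mismatches (1-based): position 5: R→F.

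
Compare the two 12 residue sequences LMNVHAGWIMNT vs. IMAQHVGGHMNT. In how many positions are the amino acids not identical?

Comparing position by position, 6 positions differ: 1 (L/I), 3 (N/A), 4 (V/Q), 6 (A/V), 8 (W/G), 9 (I/H).

6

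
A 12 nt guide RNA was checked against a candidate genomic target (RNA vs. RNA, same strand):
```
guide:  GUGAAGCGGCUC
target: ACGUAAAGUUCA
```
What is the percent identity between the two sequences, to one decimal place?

25.0%

Mismatches at positions 1, 2, 4, 6, 7, 9, 10, 11, 12 (1-based): 9 of 12.
Identical positions: 3/12 = 25% → 25.0%.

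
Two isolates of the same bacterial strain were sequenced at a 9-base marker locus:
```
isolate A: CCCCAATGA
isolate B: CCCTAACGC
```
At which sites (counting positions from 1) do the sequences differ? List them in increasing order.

4, 7, 9

Scanning 1-based: 4: C/T; 7: T/C; 9: A/C.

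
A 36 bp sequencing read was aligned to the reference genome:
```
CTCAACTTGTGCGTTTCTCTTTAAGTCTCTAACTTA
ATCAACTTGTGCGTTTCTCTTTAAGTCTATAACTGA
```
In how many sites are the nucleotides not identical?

3

Mismatches (1-based): site 1: C→A; site 29: C→A; site 35: T→G.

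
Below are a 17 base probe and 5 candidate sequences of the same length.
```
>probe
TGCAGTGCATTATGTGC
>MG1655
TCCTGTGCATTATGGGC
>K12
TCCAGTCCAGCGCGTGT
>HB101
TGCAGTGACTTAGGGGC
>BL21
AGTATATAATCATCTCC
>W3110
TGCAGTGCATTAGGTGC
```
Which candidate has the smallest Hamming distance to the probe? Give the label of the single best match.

W3110

Hamming distances to probe — MG1655: 3; K12: 7; HB101: 4; BL21: 9; W3110: 1.
Smallest is W3110 with 1 mismatch.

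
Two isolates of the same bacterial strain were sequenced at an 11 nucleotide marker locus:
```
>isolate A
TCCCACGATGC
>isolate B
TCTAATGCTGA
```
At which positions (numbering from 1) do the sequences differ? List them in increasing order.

Differences at position 3 (C→T), position 4 (C→A), position 6 (C→T), position 8 (A→C), position 11 (C→A).

3, 4, 6, 8, 11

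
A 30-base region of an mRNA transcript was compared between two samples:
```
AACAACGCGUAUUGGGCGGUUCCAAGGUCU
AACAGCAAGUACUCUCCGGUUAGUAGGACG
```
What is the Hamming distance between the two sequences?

12

Comparing position by position, 12 positions differ: 5 (A/G), 7 (G/A), 8 (C/A), 12 (U/C), 14 (G/C), 15 (G/U), 16 (G/C), 22 (C/A), 23 (C/G), 24 (A/U), 28 (U/A), 30 (U/G).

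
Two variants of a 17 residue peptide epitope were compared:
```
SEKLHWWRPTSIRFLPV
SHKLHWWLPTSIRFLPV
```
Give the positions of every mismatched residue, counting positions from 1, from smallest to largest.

2, 8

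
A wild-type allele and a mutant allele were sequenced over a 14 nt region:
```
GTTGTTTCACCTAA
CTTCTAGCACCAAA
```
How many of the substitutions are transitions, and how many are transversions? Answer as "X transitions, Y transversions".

0 transitions, 5 transversions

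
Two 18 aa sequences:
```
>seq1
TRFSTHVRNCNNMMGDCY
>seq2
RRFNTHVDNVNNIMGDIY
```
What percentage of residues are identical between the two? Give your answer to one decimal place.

Mismatches at positions 1, 4, 8, 10, 13, 17 (1-based): 6 of 18.
Identical positions: 12/18 = 66.67% → 66.7%.

66.7%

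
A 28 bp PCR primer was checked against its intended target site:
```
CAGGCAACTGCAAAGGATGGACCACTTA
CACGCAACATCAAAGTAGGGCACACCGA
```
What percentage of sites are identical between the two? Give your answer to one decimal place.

67.9%

9 positions differ (3, 9, 10, 16, 18, 21, 22, 26, 27), so 19 of 28 match: 19/28 = 67.86%.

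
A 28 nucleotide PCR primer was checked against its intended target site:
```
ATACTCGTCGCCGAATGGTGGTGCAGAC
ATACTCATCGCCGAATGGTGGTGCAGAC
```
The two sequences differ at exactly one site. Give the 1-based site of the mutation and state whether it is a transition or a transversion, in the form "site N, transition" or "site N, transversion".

The sequences differ only at site 7: G→A (purine→purine), a transition.

site 7, transition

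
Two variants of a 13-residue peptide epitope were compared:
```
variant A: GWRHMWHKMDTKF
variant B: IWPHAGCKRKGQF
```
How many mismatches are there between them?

9

Comparing position by position, 9 residues differ: 1 (G/I), 3 (R/P), 5 (M/A), 6 (W/G), 7 (H/C), 9 (M/R), 10 (D/K), 11 (T/G), 12 (K/Q).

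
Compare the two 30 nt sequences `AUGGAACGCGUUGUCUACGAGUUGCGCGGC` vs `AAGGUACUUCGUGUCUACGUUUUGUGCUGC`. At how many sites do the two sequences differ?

10

Comparing position by position, 10 sites differ: 2 (U/A), 5 (A/U), 8 (G/U), 9 (C/U), 10 (G/C), 11 (U/G), 20 (A/U), 21 (G/U), 25 (C/U), 28 (G/U).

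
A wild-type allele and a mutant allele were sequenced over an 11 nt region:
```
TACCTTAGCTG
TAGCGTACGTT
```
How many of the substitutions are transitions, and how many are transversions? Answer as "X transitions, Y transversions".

0 transitions, 5 transversions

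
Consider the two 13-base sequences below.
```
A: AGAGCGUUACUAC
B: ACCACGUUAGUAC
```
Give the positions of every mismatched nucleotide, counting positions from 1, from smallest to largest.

Scanning 1-based: 2: G/C; 3: A/C; 4: G/A; 10: C/G.

2, 3, 4, 10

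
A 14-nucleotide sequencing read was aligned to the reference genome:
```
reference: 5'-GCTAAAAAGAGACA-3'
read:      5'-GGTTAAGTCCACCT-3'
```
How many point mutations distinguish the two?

Comparing position by position, 9 bases differ: 2 (C/G), 4 (A/T), 7 (A/G), 8 (A/T), 9 (G/C), 10 (A/C), 11 (G/A), 12 (A/C), 14 (A/T).

9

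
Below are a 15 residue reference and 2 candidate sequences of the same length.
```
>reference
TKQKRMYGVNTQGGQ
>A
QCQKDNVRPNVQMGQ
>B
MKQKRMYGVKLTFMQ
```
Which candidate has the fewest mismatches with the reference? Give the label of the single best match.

Hamming distances to reference — A: 9; B: 6.
Smallest is B with 6 mismatches.

B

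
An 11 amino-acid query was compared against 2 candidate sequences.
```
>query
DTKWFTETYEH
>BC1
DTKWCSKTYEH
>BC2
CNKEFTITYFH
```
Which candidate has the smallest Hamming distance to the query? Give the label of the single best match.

Hamming distances to query — BC1: 3; BC2: 5.
Smallest is BC1 with 3 mismatches.

BC1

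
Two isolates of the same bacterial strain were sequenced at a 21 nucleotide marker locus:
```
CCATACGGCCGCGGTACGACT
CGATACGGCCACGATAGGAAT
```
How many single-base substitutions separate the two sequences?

5

Mismatches (1-based): base 2: C→G; base 11: G→A; base 14: G→A; base 17: C→G; base 20: C→A.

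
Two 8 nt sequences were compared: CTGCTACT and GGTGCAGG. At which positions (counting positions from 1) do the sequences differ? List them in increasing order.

Scanning 1-based: 1: C/G; 2: T/G; 3: G/T; 4: C/G; 5: T/C; 7: C/G; 8: T/G.

1, 2, 3, 4, 5, 7, 8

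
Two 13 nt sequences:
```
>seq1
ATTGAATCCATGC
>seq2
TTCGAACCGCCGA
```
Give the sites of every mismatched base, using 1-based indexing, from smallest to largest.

Differences at site 1 (A→T), site 3 (T→C), site 7 (T→C), site 9 (C→G), site 10 (A→C), site 11 (T→C), site 13 (C→A).

1, 3, 7, 9, 10, 11, 13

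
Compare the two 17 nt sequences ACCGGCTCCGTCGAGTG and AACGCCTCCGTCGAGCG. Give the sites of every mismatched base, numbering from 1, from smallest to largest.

2, 5, 16

Differences at site 2 (C→A), site 5 (G→C), site 16 (T→C).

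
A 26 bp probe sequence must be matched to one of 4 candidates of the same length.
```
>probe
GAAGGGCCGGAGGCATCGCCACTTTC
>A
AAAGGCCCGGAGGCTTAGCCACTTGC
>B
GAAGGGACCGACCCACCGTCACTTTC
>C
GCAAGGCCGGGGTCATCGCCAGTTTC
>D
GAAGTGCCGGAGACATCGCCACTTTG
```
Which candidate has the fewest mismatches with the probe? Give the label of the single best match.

D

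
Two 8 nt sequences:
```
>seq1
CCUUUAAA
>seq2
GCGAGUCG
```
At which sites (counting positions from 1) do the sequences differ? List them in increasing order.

1, 3, 4, 5, 6, 7, 8

Differences at site 1 (C→G), site 3 (U→G), site 4 (U→A), site 5 (U→G), site 6 (A→U), site 7 (A→C), site 8 (A→G).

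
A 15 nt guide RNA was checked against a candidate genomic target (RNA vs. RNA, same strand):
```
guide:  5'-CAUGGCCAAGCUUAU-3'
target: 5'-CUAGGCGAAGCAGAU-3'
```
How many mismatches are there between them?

Mismatches (1-based): base 2: A→U; base 3: U→A; base 7: C→G; base 12: U→A; base 13: U→G.

5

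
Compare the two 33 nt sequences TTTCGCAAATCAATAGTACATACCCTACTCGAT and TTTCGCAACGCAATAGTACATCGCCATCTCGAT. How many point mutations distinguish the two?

Comparing position by position, 6 positions differ: 9 (A/C), 10 (T/G), 22 (A/C), 23 (C/G), 26 (T/A), 27 (A/T).

6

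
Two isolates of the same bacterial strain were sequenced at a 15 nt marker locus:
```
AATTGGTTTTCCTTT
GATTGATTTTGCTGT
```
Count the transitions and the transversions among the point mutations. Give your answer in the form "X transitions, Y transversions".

2 transitions, 2 transversions

Mismatches (1-based):
position 1: A→G (purine→purine, transition)
position 6: G→A (purine→purine, transition)
position 11: C→G (pyrimidine→purine, transversion)
position 14: T→G (pyrimidine→purine, transversion)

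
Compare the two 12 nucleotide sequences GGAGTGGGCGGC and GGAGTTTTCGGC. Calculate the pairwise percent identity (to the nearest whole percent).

3 positions differ (6, 7, 8), so 9 of 12 match: 9/12 = 75%.

75%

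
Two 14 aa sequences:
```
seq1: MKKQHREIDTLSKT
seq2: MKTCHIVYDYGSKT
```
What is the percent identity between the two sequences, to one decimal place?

Mismatches at positions 3, 4, 6, 7, 8, 10, 11 (1-based): 7 of 14.
Identical positions: 7/14 = 50% → 50.0%.

50.0%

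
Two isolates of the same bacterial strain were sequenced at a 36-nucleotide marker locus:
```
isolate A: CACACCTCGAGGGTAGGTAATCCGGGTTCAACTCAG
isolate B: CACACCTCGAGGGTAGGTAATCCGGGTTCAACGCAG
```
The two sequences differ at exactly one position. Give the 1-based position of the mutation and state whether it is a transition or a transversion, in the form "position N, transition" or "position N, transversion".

The sequences differ only at position 33: T→G (pyrimidine→purine), a transversion.

position 33, transversion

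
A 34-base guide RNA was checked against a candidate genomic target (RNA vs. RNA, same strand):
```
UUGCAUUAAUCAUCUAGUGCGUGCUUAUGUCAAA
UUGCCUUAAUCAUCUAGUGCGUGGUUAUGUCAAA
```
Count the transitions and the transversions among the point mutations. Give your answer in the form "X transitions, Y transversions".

Mismatches (1-based):
site 5: A→C (purine→pyrimidine, transversion)
site 24: C→G (pyrimidine→purine, transversion)

0 transitions, 2 transversions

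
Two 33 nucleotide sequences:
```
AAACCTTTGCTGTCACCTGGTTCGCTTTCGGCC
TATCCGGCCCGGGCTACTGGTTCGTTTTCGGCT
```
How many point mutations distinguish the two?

The sequences differ at bases 1, 3, 6, 7, 8, 9, 11, 13, 15, 16, 25, 33 (1-based) — 12 in total.

12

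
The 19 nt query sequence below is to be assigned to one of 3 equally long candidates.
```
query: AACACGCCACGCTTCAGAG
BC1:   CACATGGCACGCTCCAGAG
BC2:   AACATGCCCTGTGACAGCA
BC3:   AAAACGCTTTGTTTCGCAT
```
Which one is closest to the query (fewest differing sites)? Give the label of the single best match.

Hamming distances to query — BC1: 4; BC2: 8; BC3: 8.
Smallest is BC1 with 4 mismatches.

BC1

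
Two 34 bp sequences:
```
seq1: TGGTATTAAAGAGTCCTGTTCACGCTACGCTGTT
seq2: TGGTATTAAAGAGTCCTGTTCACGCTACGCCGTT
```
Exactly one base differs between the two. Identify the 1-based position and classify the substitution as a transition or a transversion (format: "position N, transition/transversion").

position 31, transition

Position 31 changes T→C. T is a pyrimidine and C is a pyrimidine, so this is a transition.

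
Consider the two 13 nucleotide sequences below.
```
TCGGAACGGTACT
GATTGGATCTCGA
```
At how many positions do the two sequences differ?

12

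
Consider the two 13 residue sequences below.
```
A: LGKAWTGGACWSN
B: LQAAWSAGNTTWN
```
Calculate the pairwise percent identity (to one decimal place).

Mismatches at positions 2, 3, 6, 7, 9, 10, 11, 12 (1-based): 8 of 13.
Identical positions: 5/13 = 38.46% → 38.5%.

38.5%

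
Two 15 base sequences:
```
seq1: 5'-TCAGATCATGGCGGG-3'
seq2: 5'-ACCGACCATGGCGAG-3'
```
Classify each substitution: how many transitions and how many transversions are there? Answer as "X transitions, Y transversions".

2 transitions, 2 transversions

Transitions (purine↔purine or pyrimidine↔pyrimidine): 6 T→C, 14 G→A.
Transversions (purine↔pyrimidine): 1 T→A, 3 A→C.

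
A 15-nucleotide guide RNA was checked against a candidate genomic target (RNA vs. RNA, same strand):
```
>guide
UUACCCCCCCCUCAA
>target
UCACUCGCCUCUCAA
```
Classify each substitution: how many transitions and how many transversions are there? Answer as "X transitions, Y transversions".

3 transitions, 1 transversion

Mismatches (1-based):
site 2: U→C (pyrimidine→pyrimidine, transition)
site 5: C→U (pyrimidine→pyrimidine, transition)
site 7: C→G (pyrimidine→purine, transversion)
site 10: C→U (pyrimidine→pyrimidine, transition)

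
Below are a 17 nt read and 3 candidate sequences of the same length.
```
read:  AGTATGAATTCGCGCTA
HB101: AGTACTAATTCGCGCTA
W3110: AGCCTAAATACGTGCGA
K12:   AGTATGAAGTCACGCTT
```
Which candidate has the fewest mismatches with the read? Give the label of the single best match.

Hamming distances to read — HB101: 2; W3110: 6; K12: 3.
Smallest is HB101 with 2 mismatches.

HB101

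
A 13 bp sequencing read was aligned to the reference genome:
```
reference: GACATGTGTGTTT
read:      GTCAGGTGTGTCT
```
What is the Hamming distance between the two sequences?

3

The sequences differ at sites 2, 5, 12 (1-based) — 3 in total.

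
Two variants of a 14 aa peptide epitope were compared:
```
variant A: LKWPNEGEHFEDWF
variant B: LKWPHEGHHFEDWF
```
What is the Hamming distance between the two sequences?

2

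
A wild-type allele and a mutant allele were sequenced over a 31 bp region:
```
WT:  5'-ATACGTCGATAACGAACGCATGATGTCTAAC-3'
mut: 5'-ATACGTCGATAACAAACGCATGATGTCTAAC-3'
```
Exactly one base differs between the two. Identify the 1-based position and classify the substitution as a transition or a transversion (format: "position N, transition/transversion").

position 14, transition

The sequences differ only at position 14: G→A (purine→purine), a transition.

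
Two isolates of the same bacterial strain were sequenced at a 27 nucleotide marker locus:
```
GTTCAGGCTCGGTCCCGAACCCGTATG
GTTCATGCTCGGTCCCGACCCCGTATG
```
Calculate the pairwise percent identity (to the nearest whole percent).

93%

2 positions differ (6, 19), so 25 of 27 match: 25/27 = 92.59%.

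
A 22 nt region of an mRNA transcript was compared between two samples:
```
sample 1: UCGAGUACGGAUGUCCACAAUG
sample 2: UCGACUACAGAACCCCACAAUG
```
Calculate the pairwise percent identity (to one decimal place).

77.3%

5 positions differ (5, 9, 12, 13, 14), so 17 of 22 match: 17/22 = 77.27%.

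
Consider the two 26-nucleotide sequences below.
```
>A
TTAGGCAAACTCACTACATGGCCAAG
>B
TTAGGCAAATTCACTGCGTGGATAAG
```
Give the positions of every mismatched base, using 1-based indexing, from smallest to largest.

Differences at position 10 (C→T), position 16 (A→G), position 18 (A→G), position 22 (C→A), position 23 (C→T).

10, 16, 18, 22, 23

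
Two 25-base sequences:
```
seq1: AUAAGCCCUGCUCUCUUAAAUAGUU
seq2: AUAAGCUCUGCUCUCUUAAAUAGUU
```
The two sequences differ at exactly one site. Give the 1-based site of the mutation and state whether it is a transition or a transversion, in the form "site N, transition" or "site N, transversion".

site 7, transition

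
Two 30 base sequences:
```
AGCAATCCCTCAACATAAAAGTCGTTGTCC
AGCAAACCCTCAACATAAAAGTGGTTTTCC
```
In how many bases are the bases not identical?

3

Comparing position by position, 3 bases differ: 6 (T/A), 23 (C/G), 27 (G/T).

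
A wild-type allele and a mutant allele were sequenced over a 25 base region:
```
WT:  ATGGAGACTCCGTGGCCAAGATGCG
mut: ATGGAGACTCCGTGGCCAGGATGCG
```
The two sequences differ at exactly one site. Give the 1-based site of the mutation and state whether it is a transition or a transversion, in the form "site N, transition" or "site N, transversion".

site 19, transition

Site 19 changes A→G. A is a purine and G is a purine, so this is a transition.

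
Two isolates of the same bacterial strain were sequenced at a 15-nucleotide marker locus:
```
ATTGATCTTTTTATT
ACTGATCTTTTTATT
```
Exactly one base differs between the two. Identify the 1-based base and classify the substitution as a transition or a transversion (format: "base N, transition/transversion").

base 2, transition

Base 2 changes T→C. T is a pyrimidine and C is a pyrimidine, so this is a transition.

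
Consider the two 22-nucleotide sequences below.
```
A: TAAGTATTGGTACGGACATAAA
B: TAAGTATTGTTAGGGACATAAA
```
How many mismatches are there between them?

2

The sequences differ at sites 10, 13 (1-based) — 2 in total.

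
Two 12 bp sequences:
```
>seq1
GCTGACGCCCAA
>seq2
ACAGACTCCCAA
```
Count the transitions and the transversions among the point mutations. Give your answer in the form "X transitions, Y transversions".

1 transition, 2 transversions

Transitions (purine↔purine or pyrimidine↔pyrimidine): 1 G→A.
Transversions (purine↔pyrimidine): 3 T→A, 7 G→T.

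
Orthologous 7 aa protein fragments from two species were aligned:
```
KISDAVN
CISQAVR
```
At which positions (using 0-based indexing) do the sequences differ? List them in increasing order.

Differences at position 0 (K→C), position 3 (D→Q), position 6 (N→R).

0, 3, 6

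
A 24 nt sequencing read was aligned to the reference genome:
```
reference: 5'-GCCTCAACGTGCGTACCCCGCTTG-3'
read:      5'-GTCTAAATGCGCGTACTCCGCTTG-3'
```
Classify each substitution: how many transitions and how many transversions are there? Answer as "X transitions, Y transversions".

4 transitions, 1 transversion

Transitions (purine↔purine or pyrimidine↔pyrimidine): 2 C→T, 8 C→T, 10 T→C, 17 C→T.
Transversions (purine↔pyrimidine): 5 C→A.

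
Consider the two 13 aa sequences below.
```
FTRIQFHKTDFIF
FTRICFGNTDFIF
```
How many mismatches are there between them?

The sequences differ at residues 5, 7, 8 (1-based) — 3 in total.

3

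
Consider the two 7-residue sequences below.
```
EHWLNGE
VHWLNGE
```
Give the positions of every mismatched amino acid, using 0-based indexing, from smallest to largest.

0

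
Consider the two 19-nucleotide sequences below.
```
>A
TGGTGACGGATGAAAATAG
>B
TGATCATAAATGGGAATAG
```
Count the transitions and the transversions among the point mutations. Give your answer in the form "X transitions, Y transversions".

6 transitions, 1 transversion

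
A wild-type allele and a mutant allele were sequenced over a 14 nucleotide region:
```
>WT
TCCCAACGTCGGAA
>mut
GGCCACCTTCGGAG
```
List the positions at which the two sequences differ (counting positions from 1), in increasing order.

1, 2, 6, 8, 14

Scanning 1-based: 1: T/G; 2: C/G; 6: A/C; 8: G/T; 14: A/G.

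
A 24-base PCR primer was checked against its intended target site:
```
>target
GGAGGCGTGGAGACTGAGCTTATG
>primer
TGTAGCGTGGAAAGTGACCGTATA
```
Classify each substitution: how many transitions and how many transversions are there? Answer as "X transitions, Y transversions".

3 transitions, 5 transversions

Transitions (purine↔purine or pyrimidine↔pyrimidine): 4 G→A, 12 G→A, 24 G→A.
Transversions (purine↔pyrimidine): 1 G→T, 3 A→T, 14 C→G, 18 G→C, 20 T→G.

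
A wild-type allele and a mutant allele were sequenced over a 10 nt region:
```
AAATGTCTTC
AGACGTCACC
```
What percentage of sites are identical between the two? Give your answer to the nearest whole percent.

60%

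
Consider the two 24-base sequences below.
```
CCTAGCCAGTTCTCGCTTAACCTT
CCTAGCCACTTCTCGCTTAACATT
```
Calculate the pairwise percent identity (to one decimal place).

91.7%

Mismatches at positions 9, 22 (1-based): 2 of 24.
Identical positions: 22/24 = 91.67% → 91.7%.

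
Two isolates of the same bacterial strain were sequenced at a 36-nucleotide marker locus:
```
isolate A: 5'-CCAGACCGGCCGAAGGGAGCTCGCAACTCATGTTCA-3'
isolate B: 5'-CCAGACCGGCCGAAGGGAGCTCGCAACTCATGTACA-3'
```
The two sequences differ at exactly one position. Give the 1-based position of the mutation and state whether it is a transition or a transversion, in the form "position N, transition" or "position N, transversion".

position 34, transversion

The sequences differ only at position 34: T→A (pyrimidine→purine), a transversion.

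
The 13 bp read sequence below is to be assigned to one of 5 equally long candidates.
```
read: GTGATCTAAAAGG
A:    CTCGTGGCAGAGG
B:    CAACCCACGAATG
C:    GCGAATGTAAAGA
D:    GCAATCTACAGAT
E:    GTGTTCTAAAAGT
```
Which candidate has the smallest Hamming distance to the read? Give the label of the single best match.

A differs at 7 bases; B differs at 9 bases; C differs at 6 bases; D differs at 6 bases; E differs at 2 bases. The closest is E.

E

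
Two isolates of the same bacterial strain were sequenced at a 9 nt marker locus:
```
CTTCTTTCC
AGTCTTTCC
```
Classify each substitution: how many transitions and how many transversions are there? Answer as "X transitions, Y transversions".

Transitions (purine↔purine or pyrimidine↔pyrimidine): none.
Transversions (purine↔pyrimidine): 1 C→A, 2 T→G.

0 transitions, 2 transversions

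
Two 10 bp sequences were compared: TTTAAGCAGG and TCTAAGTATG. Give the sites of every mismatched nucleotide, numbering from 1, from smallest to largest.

Scanning 1-based: 2: T/C; 7: C/T; 9: G/T.

2, 7, 9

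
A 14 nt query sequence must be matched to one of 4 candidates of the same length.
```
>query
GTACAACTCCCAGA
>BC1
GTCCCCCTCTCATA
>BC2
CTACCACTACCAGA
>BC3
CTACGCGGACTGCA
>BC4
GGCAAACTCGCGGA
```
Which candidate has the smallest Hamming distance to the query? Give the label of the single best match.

Hamming distances to query — BC1: 5; BC2: 3; BC3: 9; BC4: 5.
Smallest is BC2 with 3 mismatches.

BC2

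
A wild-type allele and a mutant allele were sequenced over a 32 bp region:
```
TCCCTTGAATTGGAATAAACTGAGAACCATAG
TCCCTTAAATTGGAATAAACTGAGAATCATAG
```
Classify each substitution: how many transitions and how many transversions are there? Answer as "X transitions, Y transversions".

Mismatches (1-based):
base 7: G→A (purine→purine, transition)
base 27: C→T (pyrimidine→pyrimidine, transition)

2 transitions, 0 transversions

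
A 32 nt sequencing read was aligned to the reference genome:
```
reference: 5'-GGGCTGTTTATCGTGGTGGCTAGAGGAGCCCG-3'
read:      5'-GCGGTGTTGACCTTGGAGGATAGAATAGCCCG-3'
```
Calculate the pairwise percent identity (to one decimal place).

Mismatches at positions 2, 4, 9, 11, 13, 17, 20, 25, 26 (1-based): 9 of 32.
Identical positions: 23/32 = 71.88% → 71.9%.

71.9%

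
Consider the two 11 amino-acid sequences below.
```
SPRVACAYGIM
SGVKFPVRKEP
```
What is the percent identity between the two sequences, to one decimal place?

9.1%

Mismatches at positions 2, 3, 4, 5, 6, 7, 8, 9, 10, 11 (1-based): 10 of 11.
Identical positions: 1/11 = 9.091% → 9.1%.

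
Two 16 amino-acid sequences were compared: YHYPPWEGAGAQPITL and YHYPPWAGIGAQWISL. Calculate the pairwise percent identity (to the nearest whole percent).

75%

4 positions differ (7, 9, 13, 15), so 12 of 16 match: 12/16 = 75%.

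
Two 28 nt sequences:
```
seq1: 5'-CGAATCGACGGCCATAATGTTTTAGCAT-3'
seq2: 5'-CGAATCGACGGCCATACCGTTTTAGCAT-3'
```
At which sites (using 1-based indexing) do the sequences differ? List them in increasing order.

17, 18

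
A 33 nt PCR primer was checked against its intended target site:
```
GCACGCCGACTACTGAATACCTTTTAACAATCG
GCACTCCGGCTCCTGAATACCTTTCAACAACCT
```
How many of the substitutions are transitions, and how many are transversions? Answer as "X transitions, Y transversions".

Transitions (purine↔purine or pyrimidine↔pyrimidine): 9 A→G, 25 T→C, 31 T→C.
Transversions (purine↔pyrimidine): 5 G→T, 12 A→C, 33 G→T.

3 transitions, 3 transversions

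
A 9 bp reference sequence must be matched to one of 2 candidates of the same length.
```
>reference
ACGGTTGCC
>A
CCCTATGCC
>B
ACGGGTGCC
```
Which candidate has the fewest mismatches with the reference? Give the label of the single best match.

Hamming distances to reference — A: 4; B: 1.
Smallest is B with 1 mismatch.

B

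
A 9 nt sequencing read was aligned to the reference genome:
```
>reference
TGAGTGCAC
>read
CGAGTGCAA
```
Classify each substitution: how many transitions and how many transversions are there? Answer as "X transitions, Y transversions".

1 transition, 1 transversion

Mismatches (1-based):
base 1: T→C (pyrimidine→pyrimidine, transition)
base 9: C→A (pyrimidine→purine, transversion)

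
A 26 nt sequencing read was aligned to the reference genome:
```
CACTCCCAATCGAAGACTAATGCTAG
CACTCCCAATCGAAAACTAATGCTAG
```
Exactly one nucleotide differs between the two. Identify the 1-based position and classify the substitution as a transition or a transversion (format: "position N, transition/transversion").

The sequences differ only at position 15: G→A (purine→purine), a transition.

position 15, transition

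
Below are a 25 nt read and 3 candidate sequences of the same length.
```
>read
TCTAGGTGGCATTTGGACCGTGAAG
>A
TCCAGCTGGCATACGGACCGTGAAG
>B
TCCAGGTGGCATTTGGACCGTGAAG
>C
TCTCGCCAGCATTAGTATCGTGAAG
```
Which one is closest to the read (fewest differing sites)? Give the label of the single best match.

B

A differs at 4 sites; B differs at 1 site; C differs at 7 sites. The closest is B.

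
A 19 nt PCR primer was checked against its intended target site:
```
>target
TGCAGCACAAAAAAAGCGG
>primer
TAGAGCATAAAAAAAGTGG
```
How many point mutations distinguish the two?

Comparing position by position, 4 bases differ: 2 (G/A), 3 (C/G), 8 (C/T), 17 (C/T).

4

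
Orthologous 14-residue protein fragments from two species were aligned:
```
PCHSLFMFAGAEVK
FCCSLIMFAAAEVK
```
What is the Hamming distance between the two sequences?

Comparing position by position, 4 positions differ: 1 (P/F), 3 (H/C), 6 (F/I), 10 (G/A).

4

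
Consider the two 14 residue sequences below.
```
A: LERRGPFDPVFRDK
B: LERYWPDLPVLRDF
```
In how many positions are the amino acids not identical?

6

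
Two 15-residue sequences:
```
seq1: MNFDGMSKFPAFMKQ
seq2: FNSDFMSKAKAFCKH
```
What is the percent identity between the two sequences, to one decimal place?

53.3%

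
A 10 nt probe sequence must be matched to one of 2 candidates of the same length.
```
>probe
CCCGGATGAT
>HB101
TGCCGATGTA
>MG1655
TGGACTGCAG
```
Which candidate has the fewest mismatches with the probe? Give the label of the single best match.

HB101

HB101 differs at 5 positions; MG1655 differs at 9 positions. The closest is HB101.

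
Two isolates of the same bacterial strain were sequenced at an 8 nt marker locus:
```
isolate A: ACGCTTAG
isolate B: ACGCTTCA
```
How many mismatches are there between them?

2

Comparing position by position, 2 sites differ: 7 (A/C), 8 (G/A).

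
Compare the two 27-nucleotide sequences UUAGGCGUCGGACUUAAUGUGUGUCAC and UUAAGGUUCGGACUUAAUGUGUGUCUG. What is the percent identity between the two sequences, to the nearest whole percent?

5 positions differ (4, 6, 7, 26, 27), so 22 of 27 match: 22/27 = 81.48%.

81%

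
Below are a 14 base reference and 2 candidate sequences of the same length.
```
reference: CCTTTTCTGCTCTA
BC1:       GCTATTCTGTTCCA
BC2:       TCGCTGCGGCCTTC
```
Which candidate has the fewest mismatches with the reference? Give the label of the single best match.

Hamming distances to reference — BC1: 4; BC2: 8.
Smallest is BC1 with 4 mismatches.

BC1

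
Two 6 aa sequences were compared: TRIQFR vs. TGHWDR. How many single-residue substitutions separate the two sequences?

The sequences differ at residues 2, 3, 4, 5 (1-based) — 4 in total.

4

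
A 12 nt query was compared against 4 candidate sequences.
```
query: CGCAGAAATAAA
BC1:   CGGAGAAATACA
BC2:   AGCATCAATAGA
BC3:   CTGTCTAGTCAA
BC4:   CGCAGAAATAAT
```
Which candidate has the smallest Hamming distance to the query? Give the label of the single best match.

BC4

Hamming distances to query — BC1: 2; BC2: 4; BC3: 7; BC4: 1.
Smallest is BC4 with 1 mismatch.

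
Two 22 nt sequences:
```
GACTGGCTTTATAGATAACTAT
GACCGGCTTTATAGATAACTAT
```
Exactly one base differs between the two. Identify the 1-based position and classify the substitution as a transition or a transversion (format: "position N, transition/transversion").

position 4, transition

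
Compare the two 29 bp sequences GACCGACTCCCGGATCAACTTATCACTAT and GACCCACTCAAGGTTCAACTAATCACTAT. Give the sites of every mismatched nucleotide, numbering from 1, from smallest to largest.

Differences at site 5 (G→C), site 10 (C→A), site 11 (C→A), site 14 (A→T), site 21 (T→A).

5, 10, 11, 14, 21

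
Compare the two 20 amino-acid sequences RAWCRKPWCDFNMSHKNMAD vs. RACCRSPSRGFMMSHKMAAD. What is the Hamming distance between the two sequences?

8

The sequences differ at residues 3, 6, 8, 9, 10, 12, 17, 18 (1-based) — 8 in total.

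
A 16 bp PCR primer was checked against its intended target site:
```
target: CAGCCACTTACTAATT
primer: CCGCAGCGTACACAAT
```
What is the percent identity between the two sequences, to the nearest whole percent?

56%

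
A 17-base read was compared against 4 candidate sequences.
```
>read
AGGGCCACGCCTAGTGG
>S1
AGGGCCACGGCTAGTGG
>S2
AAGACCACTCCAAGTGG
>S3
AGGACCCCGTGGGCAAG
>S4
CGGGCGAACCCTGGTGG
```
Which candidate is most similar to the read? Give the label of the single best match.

S1

S1 differs at 1 site; S2 differs at 4 sites; S3 differs at 9 sites; S4 differs at 5 sites. The closest is S1.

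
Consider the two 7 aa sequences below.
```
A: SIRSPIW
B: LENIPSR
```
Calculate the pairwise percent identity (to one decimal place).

14.3%

Mismatches at positions 1, 2, 3, 4, 6, 7 (1-based): 6 of 7.
Identical positions: 1/7 = 14.29% → 14.3%.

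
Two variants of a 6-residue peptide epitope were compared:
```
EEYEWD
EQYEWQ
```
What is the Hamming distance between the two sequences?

2

Mismatches (1-based): residue 2: E→Q; residue 6: D→Q.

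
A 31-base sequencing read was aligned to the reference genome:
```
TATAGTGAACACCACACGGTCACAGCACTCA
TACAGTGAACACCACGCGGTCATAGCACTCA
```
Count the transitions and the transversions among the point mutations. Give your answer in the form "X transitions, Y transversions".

3 transitions, 0 transversions

Transitions (purine↔purine or pyrimidine↔pyrimidine): 3 T→C, 16 A→G, 23 C→T.
Transversions (purine↔pyrimidine): none.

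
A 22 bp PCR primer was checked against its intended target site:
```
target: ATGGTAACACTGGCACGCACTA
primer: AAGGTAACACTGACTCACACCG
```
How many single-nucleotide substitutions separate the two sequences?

6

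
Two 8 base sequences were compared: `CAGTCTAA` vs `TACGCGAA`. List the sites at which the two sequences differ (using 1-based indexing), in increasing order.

Scanning 1-based: 1: C/T; 3: G/C; 4: T/G; 6: T/G.

1, 3, 4, 6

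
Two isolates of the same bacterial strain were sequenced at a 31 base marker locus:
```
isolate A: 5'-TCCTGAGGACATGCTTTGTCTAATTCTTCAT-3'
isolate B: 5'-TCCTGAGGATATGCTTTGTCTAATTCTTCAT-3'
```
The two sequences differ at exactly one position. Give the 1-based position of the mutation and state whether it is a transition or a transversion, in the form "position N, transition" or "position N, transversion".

position 10, transition

Position 10 changes C→T. C is a pyrimidine and T is a pyrimidine, so this is a transition.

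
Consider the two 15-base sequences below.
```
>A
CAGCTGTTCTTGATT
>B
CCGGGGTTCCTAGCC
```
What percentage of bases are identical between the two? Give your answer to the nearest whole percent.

8 positions differ (2, 4, 5, 10, 12, 13, 14, 15), so 7 of 15 match: 7/15 = 46.67%.

47%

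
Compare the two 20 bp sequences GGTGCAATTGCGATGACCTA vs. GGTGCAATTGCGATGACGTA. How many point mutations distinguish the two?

Comparing position by position, 1 base differs: 18 (C/G).

1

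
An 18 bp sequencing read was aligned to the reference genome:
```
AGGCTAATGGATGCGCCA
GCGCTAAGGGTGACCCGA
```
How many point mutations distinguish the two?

Comparing position by position, 8 bases differ: 1 (A/G), 2 (G/C), 8 (T/G), 11 (A/T), 12 (T/G), 13 (G/A), 15 (G/C), 17 (C/G).

8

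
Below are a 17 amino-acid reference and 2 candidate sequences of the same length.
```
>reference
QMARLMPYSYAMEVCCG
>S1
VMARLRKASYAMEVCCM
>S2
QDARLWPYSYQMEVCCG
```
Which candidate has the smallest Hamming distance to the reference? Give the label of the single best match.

S2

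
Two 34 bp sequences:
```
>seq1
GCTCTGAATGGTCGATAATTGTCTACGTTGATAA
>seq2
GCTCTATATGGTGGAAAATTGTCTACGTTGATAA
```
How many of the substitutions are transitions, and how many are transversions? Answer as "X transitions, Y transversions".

1 transition, 3 transversions

Mismatches (1-based):
base 6: G→A (purine→purine, transition)
base 7: A→T (purine→pyrimidine, transversion)
base 13: C→G (pyrimidine→purine, transversion)
base 16: T→A (pyrimidine→purine, transversion)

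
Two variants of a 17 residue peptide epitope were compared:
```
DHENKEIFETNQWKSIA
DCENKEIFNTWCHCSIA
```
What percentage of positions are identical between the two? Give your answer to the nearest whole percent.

6 positions differ (2, 9, 11, 12, 13, 14), so 11 of 17 match: 11/17 = 64.71%.

65%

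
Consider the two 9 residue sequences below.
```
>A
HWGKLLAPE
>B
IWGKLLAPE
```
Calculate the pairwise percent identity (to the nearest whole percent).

1 position differs (1), so 8 of 9 match: 8/9 = 88.89%.

89%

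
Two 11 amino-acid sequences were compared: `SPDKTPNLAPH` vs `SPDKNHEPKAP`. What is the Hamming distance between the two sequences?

7

Comparing position by position, 7 residues differ: 5 (T/N), 6 (P/H), 7 (N/E), 8 (L/P), 9 (A/K), 10 (P/A), 11 (H/P).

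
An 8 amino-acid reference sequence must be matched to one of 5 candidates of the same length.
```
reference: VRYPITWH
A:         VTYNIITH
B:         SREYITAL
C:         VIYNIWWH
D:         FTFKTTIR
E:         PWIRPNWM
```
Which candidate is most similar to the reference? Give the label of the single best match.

C

A differs at 4 residues; B differs at 5 residues; C differs at 3 residues; D differs at 7 residues; E differs at 7 residues. The closest is C.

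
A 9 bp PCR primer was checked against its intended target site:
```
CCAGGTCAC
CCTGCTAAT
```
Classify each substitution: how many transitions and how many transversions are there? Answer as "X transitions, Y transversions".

Mismatches (1-based):
site 3: A→T (purine→pyrimidine, transversion)
site 5: G→C (purine→pyrimidine, transversion)
site 7: C→A (pyrimidine→purine, transversion)
site 9: C→T (pyrimidine→pyrimidine, transition)

1 transition, 3 transversions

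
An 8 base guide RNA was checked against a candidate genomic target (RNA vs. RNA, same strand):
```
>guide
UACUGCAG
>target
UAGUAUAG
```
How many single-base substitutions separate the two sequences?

3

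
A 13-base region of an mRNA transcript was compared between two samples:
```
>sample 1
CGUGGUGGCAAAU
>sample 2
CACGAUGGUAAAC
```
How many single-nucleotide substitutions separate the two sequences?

5

Mismatches (1-based): position 2: G→A; position 3: U→C; position 5: G→A; position 9: C→U; position 13: U→C.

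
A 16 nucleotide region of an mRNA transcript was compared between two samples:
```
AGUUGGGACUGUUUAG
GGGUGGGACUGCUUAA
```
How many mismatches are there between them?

Comparing position by position, 4 sites differ: 1 (A/G), 3 (U/G), 12 (U/C), 16 (G/A).

4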